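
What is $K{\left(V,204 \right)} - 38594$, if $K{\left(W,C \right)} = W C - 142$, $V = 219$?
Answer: $5940$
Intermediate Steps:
$K{\left(W,C \right)} = -142 + C W$ ($K{\left(W,C \right)} = C W - 142 = -142 + C W$)
$K{\left(V,204 \right)} - 38594 = \left(-142 + 204 \cdot 219\right) - 38594 = \left(-142 + 44676\right) - 38594 = 44534 - 38594 = 5940$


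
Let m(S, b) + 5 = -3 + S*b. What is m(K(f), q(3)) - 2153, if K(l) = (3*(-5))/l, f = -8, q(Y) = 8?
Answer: -2146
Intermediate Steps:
K(l) = -15/l
m(S, b) = -8 + S*b (m(S, b) = -5 + (-3 + S*b) = -8 + S*b)
m(K(f), q(3)) - 2153 = (-8 - 15/(-8)*8) - 2153 = (-8 - 15*(-⅛)*8) - 2153 = (-8 + (15/8)*8) - 2153 = (-8 + 15) - 2153 = 7 - 2153 = -2146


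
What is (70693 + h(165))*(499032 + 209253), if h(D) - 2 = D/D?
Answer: 50072916360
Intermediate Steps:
h(D) = 3 (h(D) = 2 + D/D = 2 + 1 = 3)
(70693 + h(165))*(499032 + 209253) = (70693 + 3)*(499032 + 209253) = 70696*708285 = 50072916360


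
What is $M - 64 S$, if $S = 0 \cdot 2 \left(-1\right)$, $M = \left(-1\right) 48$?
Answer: $-48$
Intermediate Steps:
$M = -48$
$S = 0$ ($S = 0 \left(-1\right) = 0$)
$M - 64 S = -48 - 0 = -48 + 0 = -48$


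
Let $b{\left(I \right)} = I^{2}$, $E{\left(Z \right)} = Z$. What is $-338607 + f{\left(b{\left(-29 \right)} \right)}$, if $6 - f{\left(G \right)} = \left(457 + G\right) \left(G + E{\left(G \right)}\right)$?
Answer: $-2521837$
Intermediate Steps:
$f{\left(G \right)} = 6 - 2 G \left(457 + G\right)$ ($f{\left(G \right)} = 6 - \left(457 + G\right) \left(G + G\right) = 6 - \left(457 + G\right) 2 G = 6 - 2 G \left(457 + G\right)$)
$-338607 + f{\left(b{\left(-29 \right)} \right)} = -338607 - \left(-6 + 768674 + 1414562\right) = -338607 - \left(768668 + 1414562\right) = -338607 - 2183230 = -2521837$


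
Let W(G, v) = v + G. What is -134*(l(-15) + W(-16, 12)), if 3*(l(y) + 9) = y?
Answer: 2412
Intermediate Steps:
l(y) = -9 + y/3
W(G, v) = G + v
-134*(l(-15) + W(-16, 12)) = -134*((-9 + (1/3)*(-15)) + (-16 + 12)) = -134*((-9 - 5) - 4) = -134*(-14 - 4) = -134*(-18) = 2412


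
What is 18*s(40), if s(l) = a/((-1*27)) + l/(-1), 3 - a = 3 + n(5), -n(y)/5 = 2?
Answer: -2180/3 ≈ -726.67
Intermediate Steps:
n(y) = -10 (n(y) = -5*2 = -10)
a = 10 (a = 3 - (3 - 10) = 3 - 1*(-7) = 3 + 7 = 10)
s(l) = -10/27 - l (s(l) = 10/((-1*27)) + l/(-1) = 10/(-27) + l*(-1) = 10*(-1/27) - l = -10/27 - l)
18*s(40) = 18*(-10/27 - 1*40) = 18*(-10/27 - 40) = 18*(-1090/27) = -2180/3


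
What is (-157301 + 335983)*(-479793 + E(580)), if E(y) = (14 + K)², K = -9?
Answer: -85725905776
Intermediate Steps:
E(y) = 25 (E(y) = (14 - 9)² = 5² = 25)
(-157301 + 335983)*(-479793 + E(580)) = (-157301 + 335983)*(-479793 + 25) = 178682*(-479768) = -85725905776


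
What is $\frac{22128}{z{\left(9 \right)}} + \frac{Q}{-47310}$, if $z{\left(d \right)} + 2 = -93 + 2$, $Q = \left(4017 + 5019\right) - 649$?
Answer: $- \frac{349218557}{1466610} \approx -238.11$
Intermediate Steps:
$Q = 8387$ ($Q = 9036 - 649 = 8387$)
$z{\left(d \right)} = -93$ ($z{\left(d \right)} = -2 + \left(-93 + 2\right) = -2 - 91 = -93$)
$\frac{22128}{z{\left(9 \right)}} + \frac{Q}{-47310} = \frac{22128}{-93} + \frac{8387}{-47310} = 22128 \left(- \frac{1}{93}\right) + 8387 \left(- \frac{1}{47310}\right) = - \frac{7376}{31} - \frac{8387}{47310} = - \frac{349218557}{1466610}$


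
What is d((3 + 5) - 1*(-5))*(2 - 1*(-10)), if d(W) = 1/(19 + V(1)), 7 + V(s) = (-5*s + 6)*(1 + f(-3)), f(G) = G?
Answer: 6/5 ≈ 1.2000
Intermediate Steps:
V(s) = -19 + 10*s (V(s) = -7 + (-5*s + 6)*(1 - 3) = -7 + (6 - 5*s)*(-2) = -7 + (-12 + 10*s) = -19 + 10*s)
d(W) = ⅒ (d(W) = 1/(19 + (-19 + 10*1)) = 1/(19 + (-19 + 10)) = 1/(19 - 9) = 1/10 = ⅒)
d((3 + 5) - 1*(-5))*(2 - 1*(-10)) = (2 - 1*(-10))/10 = (2 + 10)/10 = (⅒)*12 = 6/5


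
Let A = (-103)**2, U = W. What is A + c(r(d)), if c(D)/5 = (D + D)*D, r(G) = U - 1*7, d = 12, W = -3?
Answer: 11609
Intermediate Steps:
U = -3
r(G) = -10 (r(G) = -3 - 1*7 = -3 - 7 = -10)
c(D) = 10*D**2 (c(D) = 5*((D + D)*D) = 5*((2*D)*D) = 5*(2*D**2) = 10*D**2)
A = 10609
A + c(r(d)) = 10609 + 10*(-10)**2 = 10609 + 10*100 = 10609 + 1000 = 11609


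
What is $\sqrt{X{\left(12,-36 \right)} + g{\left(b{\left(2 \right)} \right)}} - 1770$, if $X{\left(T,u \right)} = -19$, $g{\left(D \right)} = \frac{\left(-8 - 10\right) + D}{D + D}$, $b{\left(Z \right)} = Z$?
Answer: $-1770 + i \sqrt{23} \approx -1770.0 + 4.7958 i$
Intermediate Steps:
$g{\left(D \right)} = \frac{-18 + D}{2 D}$
$\sqrt{X{\left(12,-36 \right)} + g{\left(b{\left(2 \right)} \right)}} - 1770 = \sqrt{-19 + \frac{-18 + 2}{2 \cdot 2}} - 1770 = \sqrt{-19 + \frac{1}{2} \cdot \frac{1}{2} \left(-16\right)} - 1770 = \sqrt{-19 - 4} - 1770 = \sqrt{-23} - 1770 = i \sqrt{23} - 1770 = -1770 + i \sqrt{23}$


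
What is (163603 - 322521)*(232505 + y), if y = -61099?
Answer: -27239498708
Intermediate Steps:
(163603 - 322521)*(232505 + y) = (163603 - 322521)*(232505 - 61099) = -158918*171406 = -27239498708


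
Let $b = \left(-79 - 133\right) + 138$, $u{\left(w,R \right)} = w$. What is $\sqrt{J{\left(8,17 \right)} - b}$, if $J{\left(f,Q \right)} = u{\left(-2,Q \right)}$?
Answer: $6 \sqrt{2} \approx 8.4853$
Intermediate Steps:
$J{\left(f,Q \right)} = -2$
$b = -74$ ($b = -212 + 138 = -74$)
$\sqrt{J{\left(8,17 \right)} - b} = \sqrt{-2 - -74} = \sqrt{-2 + 74} = \sqrt{72} = 6 \sqrt{2}$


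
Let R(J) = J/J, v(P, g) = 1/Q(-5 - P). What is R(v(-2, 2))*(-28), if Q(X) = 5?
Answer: -28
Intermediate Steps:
v(P, g) = ⅕ (v(P, g) = 1/5 = ⅕)
R(J) = 1
R(v(-2, 2))*(-28) = 1*(-28) = -28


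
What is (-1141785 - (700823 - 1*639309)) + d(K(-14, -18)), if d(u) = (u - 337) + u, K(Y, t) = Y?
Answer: -1203664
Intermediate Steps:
d(u) = -337 + 2*u (d(u) = (-337 + u) + u = -337 + 2*u)
(-1141785 - (700823 - 1*639309)) + d(K(-14, -18)) = (-1141785 - (700823 - 1*639309)) + (-337 + 2*(-14)) = (-1141785 - (700823 - 639309)) + (-337 - 28) = (-1141785 - 1*61514) - 365 = (-1141785 - 61514) - 365 = -1203299 - 365 = -1203664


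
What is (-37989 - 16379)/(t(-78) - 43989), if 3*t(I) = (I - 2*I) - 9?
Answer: 27184/21983 ≈ 1.2366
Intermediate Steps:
t(I) = -3 - I/3 (t(I) = ((I - 2*I) - 9)/3 = (-I - 9)/3 = (-9 - I)/3 = -3 - I/3)
(-37989 - 16379)/(t(-78) - 43989) = (-37989 - 16379)/((-3 - ⅓*(-78)) - 43989) = -54368/((-3 + 26) - 43989) = -54368/(23 - 43989) = -54368/(-43966) = -54368*(-1/43966) = 27184/21983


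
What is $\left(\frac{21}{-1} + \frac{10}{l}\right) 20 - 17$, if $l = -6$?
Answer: $- \frac{1411}{3} \approx -470.33$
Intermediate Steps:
$\left(\frac{21}{-1} + \frac{10}{l}\right) 20 - 17 = \left(\frac{21}{-1} + \frac{10}{-6}\right) 20 - 17 = \left(21 \left(-1\right) + 10 \left(- \frac{1}{6}\right)\right) 20 - 17 = \left(-21 - \frac{5}{3}\right) 20 - 17 = \left(- \frac{68}{3}\right) 20 - 17 = - \frac{1360}{3} - 17 = - \frac{1411}{3}$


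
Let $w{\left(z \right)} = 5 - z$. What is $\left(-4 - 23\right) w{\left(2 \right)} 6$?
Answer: $-486$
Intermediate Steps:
$\left(-4 - 23\right) w{\left(2 \right)} 6 = \left(-4 - 23\right) \left(5 - 2\right) 6 = \left(-27\right) 3 \cdot 6 = \left(-81\right) 6 = -486$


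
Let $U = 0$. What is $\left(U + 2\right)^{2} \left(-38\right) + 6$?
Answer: $-146$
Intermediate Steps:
$\left(U + 2\right)^{2} \left(-38\right) + 6 = \left(0 + 2\right)^{2} \left(-38\right) + 6 = 2^{2} \left(-38\right) + 6 = 4 \left(-38\right) + 6 = -152 + 6 = -146$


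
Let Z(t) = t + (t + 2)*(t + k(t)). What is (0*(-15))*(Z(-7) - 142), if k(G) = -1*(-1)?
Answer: 0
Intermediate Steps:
k(G) = 1
Z(t) = t + (1 + t)*(2 + t) (Z(t) = t + (t + 2)*(t + 1) = t + (2 + t)*(1 + t) = t + (1 + t)*(2 + t))
(0*(-15))*(Z(-7) - 142) = (0*(-15))*((2 + (-7)**2 + 4*(-7)) - 142) = 0*((2 + 49 - 28) - 142) = 0*(23 - 142) = 0*(-119) = 0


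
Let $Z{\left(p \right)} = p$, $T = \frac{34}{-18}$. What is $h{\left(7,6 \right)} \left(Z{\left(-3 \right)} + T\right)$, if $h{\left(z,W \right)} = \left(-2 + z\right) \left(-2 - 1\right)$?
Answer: $\frac{220}{3} \approx 73.333$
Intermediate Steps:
$T = - \frac{17}{9}$ ($T = 34 \left(- \frac{1}{18}\right) = - \frac{17}{9} \approx -1.8889$)
$h{\left(z,W \right)} = 6 - 3 z$ ($h{\left(z,W \right)} = \left(-2 + z\right) \left(-3\right) = 6 - 3 z$)
$h{\left(7,6 \right)} \left(Z{\left(-3 \right)} + T\right) = \left(6 - 21\right) \left(-3 - \frac{17}{9}\right) = \left(6 - 21\right) \left(- \frac{44}{9}\right) = \left(-15\right) \left(- \frac{44}{9}\right) = \frac{220}{3}$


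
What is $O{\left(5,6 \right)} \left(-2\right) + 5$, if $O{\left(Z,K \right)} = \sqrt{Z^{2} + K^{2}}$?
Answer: $5 - 2 \sqrt{61} \approx -10.62$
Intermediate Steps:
$O{\left(Z,K \right)} = \sqrt{K^{2} + Z^{2}}$
$O{\left(5,6 \right)} \left(-2\right) + 5 = \sqrt{6^{2} + 5^{2}} \left(-2\right) + 5 = \sqrt{36 + 25} \left(-2\right) + 5 = \sqrt{61} \left(-2\right) + 5 = - 2 \sqrt{61} + 5 = 5 - 2 \sqrt{61}$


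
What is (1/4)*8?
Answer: 2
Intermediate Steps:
(1/4)*8 = ((¼)*1)*8 = (¼)*8 = 2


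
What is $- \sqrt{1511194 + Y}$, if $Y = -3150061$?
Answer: $- i \sqrt{1638867} \approx - 1280.2 i$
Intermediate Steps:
$- \sqrt{1511194 + Y} = - \sqrt{1511194 - 3150061} = - \sqrt{-1638867} = - i \sqrt{1638867}$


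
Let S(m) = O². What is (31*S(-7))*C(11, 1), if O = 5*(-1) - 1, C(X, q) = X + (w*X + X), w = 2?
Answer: 49104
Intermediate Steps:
C(X, q) = 4*X (C(X, q) = X + (2*X + X) = X + 3*X = 4*X)
O = -6 (O = -5 - 1 = -6)
S(m) = 36 (S(m) = (-6)² = 36)
(31*S(-7))*C(11, 1) = (31*36)*(4*11) = 1116*44 = 49104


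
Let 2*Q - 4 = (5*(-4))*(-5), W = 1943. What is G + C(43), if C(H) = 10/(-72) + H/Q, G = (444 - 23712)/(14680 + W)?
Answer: -307601/432198 ≈ -0.71171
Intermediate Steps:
Q = 52 (Q = 2 + ((5*(-4))*(-5))/2 = 2 + (-20*(-5))/2 = 2 + (1/2)*100 = 2 + 50 = 52)
G = -7756/5541 (G = (444 - 23712)/(14680 + 1943) = -23268/16623 = -23268*1/16623 = -7756/5541 ≈ -1.3997)
C(H) = -5/36 + H/52 (C(H) = 10/(-72) + H/52 = 10*(-1/72) + H*(1/52) = -5/36 + H/52)
G + C(43) = -7756/5541 + (-5/36 + (1/52)*43) = -7756/5541 + (-5/36 + 43/52) = -7756/5541 + 161/234 = -307601/432198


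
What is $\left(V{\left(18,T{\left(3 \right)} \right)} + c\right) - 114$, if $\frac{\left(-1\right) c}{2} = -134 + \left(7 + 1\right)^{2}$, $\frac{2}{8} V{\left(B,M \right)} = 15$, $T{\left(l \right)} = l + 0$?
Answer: $86$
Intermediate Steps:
$T{\left(l \right)} = l$
$V{\left(B,M \right)} = 60$ ($V{\left(B,M \right)} = 4 \cdot 15 = 60$)
$c = 140$ ($c = - 2 \left(-134 + \left(7 + 1\right)^{2}\right) = - 2 \left(-134 + 8^{2}\right) = - 2 \left(-134 + 64\right) = \left(-2\right) \left(-70\right) = 140$)
$\left(V{\left(18,T{\left(3 \right)} \right)} + c\right) - 114 = \left(60 + 140\right) - 114 = 200 - 114 = 86$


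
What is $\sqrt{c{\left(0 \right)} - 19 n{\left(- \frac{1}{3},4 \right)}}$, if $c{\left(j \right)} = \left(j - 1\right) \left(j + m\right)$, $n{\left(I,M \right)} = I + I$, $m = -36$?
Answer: $\frac{\sqrt{438}}{3} \approx 6.9762$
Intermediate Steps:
$n{\left(I,M \right)} = 2 I$
$c{\left(j \right)} = \left(-1 + j\right) \left(-36 + j\right)$ ($c{\left(j \right)} = \left(j - 1\right) \left(j - 36\right) = \left(-1 + j\right) \left(-36 + j\right)$)
$\sqrt{c{\left(0 \right)} - 19 n{\left(- \frac{1}{3},4 \right)}} = \sqrt{\left(36 + 0^{2} - 0\right) - 19 \cdot 2 \left(- \frac{1}{3}\right)} = \sqrt{\left(36 + 0 + 0\right) - 19 \cdot 2 \left(\left(-1\right) \frac{1}{3}\right)} = \sqrt{36 - 19 \cdot 2 \left(- \frac{1}{3}\right)} = \sqrt{36 - - \frac{38}{3}} = \sqrt{36 + \frac{38}{3}} = \sqrt{\frac{146}{3}} = \frac{\sqrt{438}}{3}$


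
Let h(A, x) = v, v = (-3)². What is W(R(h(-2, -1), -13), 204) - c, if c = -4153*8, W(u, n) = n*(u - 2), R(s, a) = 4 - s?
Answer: 31796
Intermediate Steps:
v = 9
h(A, x) = 9
W(u, n) = n*(-2 + u)
c = -33224
W(R(h(-2, -1), -13), 204) - c = 204*(-2 + (4 - 1*9)) - 1*(-33224) = 204*(-2 + (4 - 9)) + 33224 = 204*(-2 - 5) + 33224 = 204*(-7) + 33224 = -1428 + 33224 = 31796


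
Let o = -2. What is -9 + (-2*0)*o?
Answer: -9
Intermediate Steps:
-9 + (-2*0)*o = -9 - 2*0*(-2) = -9 + 0*(-2) = -9 + 0 = -9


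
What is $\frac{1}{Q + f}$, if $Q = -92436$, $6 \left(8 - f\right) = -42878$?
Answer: $- \frac{3}{255845} \approx -1.1726 \cdot 10^{-5}$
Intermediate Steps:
$f = \frac{21463}{3}$ ($f = 8 - - \frac{21439}{3} = 8 + \frac{21439}{3} = \frac{21463}{3} \approx 7154.3$)
$\frac{1}{Q + f} = \frac{1}{-92436 + \frac{21463}{3}} = \frac{1}{- \frac{255845}{3}} = - \frac{3}{255845}$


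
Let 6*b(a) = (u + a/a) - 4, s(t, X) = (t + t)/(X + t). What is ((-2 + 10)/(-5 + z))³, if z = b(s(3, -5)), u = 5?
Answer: -1728/343 ≈ -5.0379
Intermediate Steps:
s(t, X) = 2*t/(X + t) (s(t, X) = (2*t)/(X + t) = 2*t/(X + t))
b(a) = ⅓ (b(a) = ((5 + a/a) - 4)/6 = ((5 + 1) - 4)/6 = (6 - 4)/6 = (⅙)*2 = ⅓)
z = ⅓ ≈ 0.33333
((-2 + 10)/(-5 + z))³ = ((-2 + 10)/(-5 + ⅓))³ = (8/(-14/3))³ = (8*(-3/14))³ = (-12/7)³ = -1728/343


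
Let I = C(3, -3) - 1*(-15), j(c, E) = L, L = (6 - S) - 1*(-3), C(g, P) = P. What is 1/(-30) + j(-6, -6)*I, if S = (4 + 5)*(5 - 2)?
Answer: -6481/30 ≈ -216.03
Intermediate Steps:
S = 27 (S = 9*3 = 27)
L = -18 (L = (6 - 1*27) - 1*(-3) = (6 - 27) + 3 = -21 + 3 = -18)
j(c, E) = -18
I = 12 (I = -3 - 1*(-15) = -3 + 15 = 12)
1/(-30) + j(-6, -6)*I = 1/(-30) - 18*12 = -1/30 - 216 = -6481/30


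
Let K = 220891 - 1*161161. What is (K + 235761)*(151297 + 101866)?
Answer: 74807388033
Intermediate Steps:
K = 59730 (K = 220891 - 161161 = 59730)
(K + 235761)*(151297 + 101866) = (59730 + 235761)*(151297 + 101866) = 295491*253163 = 74807388033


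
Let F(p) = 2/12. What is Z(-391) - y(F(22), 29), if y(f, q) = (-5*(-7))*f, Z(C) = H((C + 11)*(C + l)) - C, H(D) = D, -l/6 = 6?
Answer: 975871/6 ≈ 1.6265e+5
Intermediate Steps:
l = -36 (l = -6*6 = -36)
F(p) = ⅙ (F(p) = 2*(1/12) = ⅙)
Z(C) = -C + (-36 + C)*(11 + C) (Z(C) = (C + 11)*(C - 36) - C = (11 + C)*(-36 + C) - C = (-36 + C)*(11 + C) - C = -C + (-36 + C)*(11 + C))
y(f, q) = 35*f
Z(-391) - y(F(22), 29) = (-396 + (-391)² - 26*(-391)) - 35/6 = (-396 + 152881 + 10166) - 1*35/6 = 162651 - 35/6 = 975871/6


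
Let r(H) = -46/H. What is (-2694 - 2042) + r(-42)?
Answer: -99433/21 ≈ -4734.9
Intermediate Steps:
(-2694 - 2042) + r(-42) = (-2694 - 2042) - 46/(-42) = -4736 - 46*(-1/42) = -4736 + 23/21 = -99433/21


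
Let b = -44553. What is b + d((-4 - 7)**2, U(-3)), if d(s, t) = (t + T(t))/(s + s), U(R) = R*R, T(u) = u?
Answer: -5390904/121 ≈ -44553.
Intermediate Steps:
U(R) = R**2
d(s, t) = t/s (d(s, t) = (t + t)/(s + s) = (2*t)/((2*s)) = (2*t)*(1/(2*s)) = t/s)
b + d((-4 - 7)**2, U(-3)) = -44553 + (-3)**2/((-4 - 7)**2) = -44553 + 9/((-11)**2) = -44553 + 9/121 = -5390904/121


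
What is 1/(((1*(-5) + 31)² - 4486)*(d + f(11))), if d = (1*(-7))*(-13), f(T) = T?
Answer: -1/388620 ≈ -2.5732e-6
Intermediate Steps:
d = 91 (d = -7*(-13) = 91)
1/(((1*(-5) + 31)² - 4486)*(d + f(11))) = 1/(((1*(-5) + 31)² - 4486)*(91 + 11)) = 1/(((-5 + 31)² - 4486)*102) = 1/((26² - 4486)*102) = 1/((676 - 4486)*102) = 1/(-3810*102) = 1/(-388620) = -1/388620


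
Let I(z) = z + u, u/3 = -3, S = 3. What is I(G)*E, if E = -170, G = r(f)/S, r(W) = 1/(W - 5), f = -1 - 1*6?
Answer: 27625/18 ≈ 1534.7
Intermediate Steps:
u = -9 (u = 3*(-3) = -9)
f = -7 (f = -1 - 6 = -7)
r(W) = 1/(-5 + W)
G = -1/36 (G = 1/(-5 - 7*3) = (⅓)/(-12) = -1/12*⅓ = -1/36 ≈ -0.027778)
I(z) = -9 + z (I(z) = z - 9 = -9 + z)
I(G)*E = (-9 - 1/36)*(-170) = -325/36*(-170) = 27625/18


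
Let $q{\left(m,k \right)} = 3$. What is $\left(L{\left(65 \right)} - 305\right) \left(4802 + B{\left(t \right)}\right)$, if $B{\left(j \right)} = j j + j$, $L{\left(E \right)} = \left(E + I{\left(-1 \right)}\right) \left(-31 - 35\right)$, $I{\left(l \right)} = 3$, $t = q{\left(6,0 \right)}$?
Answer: $-23073502$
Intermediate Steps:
$t = 3$
$L{\left(E \right)} = -198 - 66 E$ ($L{\left(E \right)} = \left(E + 3\right) \left(-31 - 35\right) = \left(3 + E\right) \left(-66\right) = -198 - 66 E$)
$B{\left(j \right)} = j + j^{2}$ ($B{\left(j \right)} = j^{2} + j = j + j^{2}$)
$\left(L{\left(65 \right)} - 305\right) \left(4802 + B{\left(t \right)}\right) = \left(\left(-198 - 4290\right) - 305\right) \left(4802 + 3 \left(1 + 3\right)\right) = \left(\left(-198 - 4290\right) - 305\right) \left(4802 + 3 \cdot 4\right) = \left(-4488 - 305\right) \left(4802 + 12\right) = \left(-4793\right) 4814 = -23073502$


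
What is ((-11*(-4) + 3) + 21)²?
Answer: 4624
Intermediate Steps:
((-11*(-4) + 3) + 21)² = ((44 + 3) + 21)² = (47 + 21)² = 68² = 4624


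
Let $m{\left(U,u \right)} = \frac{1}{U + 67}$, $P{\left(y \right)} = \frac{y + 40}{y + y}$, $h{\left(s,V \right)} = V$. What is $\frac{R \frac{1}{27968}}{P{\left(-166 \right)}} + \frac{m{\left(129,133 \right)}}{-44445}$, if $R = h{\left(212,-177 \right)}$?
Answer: $- \frac{507846881}{30454425120} \approx -0.016676$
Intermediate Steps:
$R = -177$
$P{\left(y \right)} = \frac{40 + y}{2 y}$
$m{\left(U,u \right)} = \frac{1}{67 + U}$
$\frac{R \frac{1}{27968}}{P{\left(-166 \right)}} + \frac{m{\left(129,133 \right)}}{-44445} = \frac{\left(-177\right) \frac{1}{27968}}{\frac{1}{2} \frac{1}{-166} \left(40 - 166\right)} + \frac{1}{\left(67 + 129\right) \left(-44445\right)} = \frac{\left(-177\right) \frac{1}{27968}}{\frac{1}{2} \left(- \frac{1}{166}\right) \left(-126\right)} + \frac{1}{196} \left(- \frac{1}{44445}\right) = - \frac{177}{27968 \cdot \frac{63}{166}} + \frac{1}{196} \left(- \frac{1}{44445}\right) = \left(- \frac{177}{27968}\right) \frac{166}{63} - \frac{1}{8711220} = - \frac{4897}{293664} - \frac{1}{8711220} = - \frac{507846881}{30454425120}$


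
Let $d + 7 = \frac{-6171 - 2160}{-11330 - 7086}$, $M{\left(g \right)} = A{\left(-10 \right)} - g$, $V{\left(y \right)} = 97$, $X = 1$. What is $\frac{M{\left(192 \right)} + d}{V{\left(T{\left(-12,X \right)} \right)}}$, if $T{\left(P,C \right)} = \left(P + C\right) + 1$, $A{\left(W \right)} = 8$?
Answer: $- \frac{3509125}{1786352} \approx -1.9644$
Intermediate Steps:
$T{\left(P,C \right)} = 1 + C + P$ ($T{\left(P,C \right)} = \left(C + P\right) + 1 = 1 + C + P$)
$M{\left(g \right)} = 8 - g$
$d = - \frac{120581}{18416}$ ($d = -7 + \frac{-6171 - 2160}{-11330 - 7086} = -7 - \frac{8331}{-18416} = -7 - - \frac{8331}{18416} = -7 + \frac{8331}{18416} = - \frac{120581}{18416} \approx -6.5476$)
$\frac{M{\left(192 \right)} + d}{V{\left(T{\left(-12,X \right)} \right)}} = \frac{\left(8 - 192\right) - \frac{120581}{18416}}{97} = \left(\left(8 - 192\right) - \frac{120581}{18416}\right) \frac{1}{97} = \left(-184 - \frac{120581}{18416}\right) \frac{1}{97} = \left(- \frac{3509125}{18416}\right) \frac{1}{97} = - \frac{3509125}{1786352}$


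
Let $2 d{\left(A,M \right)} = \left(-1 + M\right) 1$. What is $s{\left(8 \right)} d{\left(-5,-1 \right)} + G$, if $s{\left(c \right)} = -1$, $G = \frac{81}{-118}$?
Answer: $\frac{37}{118} \approx 0.31356$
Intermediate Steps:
$G = - \frac{81}{118}$ ($G = 81 \left(- \frac{1}{118}\right) = - \frac{81}{118} \approx -0.68644$)
$d{\left(A,M \right)} = - \frac{1}{2} + \frac{M}{2}$ ($d{\left(A,M \right)} = \frac{\left(-1 + M\right) 1}{2} = \frac{-1 + M}{2} = - \frac{1}{2} + \frac{M}{2}$)
$s{\left(8 \right)} d{\left(-5,-1 \right)} + G = - (- \frac{1}{2} + \frac{1}{2} \left(-1\right)) - \frac{81}{118} = - (- \frac{1}{2} - \frac{1}{2}) - \frac{81}{118} = \left(-1\right) \left(-1\right) - \frac{81}{118} = 1 - \frac{81}{118} = \frac{37}{118}$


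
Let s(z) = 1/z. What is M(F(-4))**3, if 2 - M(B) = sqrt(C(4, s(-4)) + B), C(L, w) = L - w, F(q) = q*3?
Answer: (4 - I*sqrt(31))**3/8 ≈ -38.5 - 11.831*I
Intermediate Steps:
F(q) = 3*q
M(B) = 2 - sqrt(17/4 + B) (M(B) = 2 - sqrt((4 - 1/(-4)) + B) = 2 - sqrt((4 - 1*(-1/4)) + B) = 2 - sqrt((4 + 1/4) + B) = 2 - sqrt(17/4 + B))
M(F(-4))**3 = (2 - sqrt(17 + 4*(3*(-4)))/2)**3 = (2 - sqrt(17 + 4*(-12))/2)**3 = (2 - sqrt(17 - 48)/2)**3 = (2 - I*sqrt(31)/2)**3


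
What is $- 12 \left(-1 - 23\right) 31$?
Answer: $8928$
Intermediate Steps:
$- 12 \left(-1 - 23\right) 31 = \left(-12\right) \left(-24\right) 31 = 288 \cdot 31 = 8928$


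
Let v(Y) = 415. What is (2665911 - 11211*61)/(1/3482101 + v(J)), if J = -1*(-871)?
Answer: 1725415866510/361267979 ≈ 4776.0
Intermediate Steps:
J = 871
(2665911 - 11211*61)/(1/3482101 + v(J)) = (2665911 - 11211*61)/(1/3482101 + 415) = (2665911 - 1*683871)/(1/3482101 + 415) = (2665911 - 683871)/(1445071916/3482101) = 1982040*(3482101/1445071916) = 1725415866510/361267979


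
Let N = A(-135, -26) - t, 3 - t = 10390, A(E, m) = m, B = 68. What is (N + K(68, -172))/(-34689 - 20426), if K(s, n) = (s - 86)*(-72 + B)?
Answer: -10433/55115 ≈ -0.18930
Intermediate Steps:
t = -10387 (t = 3 - 1*10390 = 3 - 10390 = -10387)
K(s, n) = 344 - 4*s (K(s, n) = (s - 86)*(-72 + 68) = (-86 + s)*(-4) = 344 - 4*s)
N = 10361 (N = -26 - 1*(-10387) = -26 + 10387 = 10361)
(N + K(68, -172))/(-34689 - 20426) = (10361 + (344 - 4*68))/(-34689 - 20426) = (10361 + (344 - 272))/(-55115) = (10361 + 72)*(-1/55115) = 10433*(-1/55115) = -10433/55115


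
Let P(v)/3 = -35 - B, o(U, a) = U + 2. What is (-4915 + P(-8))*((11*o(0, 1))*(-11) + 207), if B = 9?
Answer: 176645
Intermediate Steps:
o(U, a) = 2 + U
P(v) = -132 (P(v) = 3*(-35 - 1*9) = 3*(-35 - 9) = 3*(-44) = -132)
(-4915 + P(-8))*((11*o(0, 1))*(-11) + 207) = (-4915 - 132)*((11*(2 + 0))*(-11) + 207) = -5047*((11*2)*(-11) + 207) = -5047*(22*(-11) + 207) = -5047*(-242 + 207) = -5047*(-35) = 176645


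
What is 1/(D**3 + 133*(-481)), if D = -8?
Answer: -1/64485 ≈ -1.5507e-5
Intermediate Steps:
1/(D**3 + 133*(-481)) = 1/((-8)**3 + 133*(-481)) = 1/(-512 - 63973) = 1/(-64485) = -1/64485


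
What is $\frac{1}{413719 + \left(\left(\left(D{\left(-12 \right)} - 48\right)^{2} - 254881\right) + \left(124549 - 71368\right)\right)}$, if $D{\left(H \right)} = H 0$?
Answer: $\frac{1}{214323} \approx 4.6659 \cdot 10^{-6}$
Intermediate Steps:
$D{\left(H \right)} = 0$
$\frac{1}{413719 + \left(\left(\left(D{\left(-12 \right)} - 48\right)^{2} - 254881\right) + \left(124549 - 71368\right)\right)} = \frac{1}{413719 + \left(\left(\left(0 - 48\right)^{2} - 254881\right) + \left(124549 - 71368\right)\right)} = \frac{1}{413719 + \left(\left(\left(-48\right)^{2} - 254881\right) + \left(124549 - 71368\right)\right)} = \frac{1}{413719 + \left(\left(2304 - 254881\right) + 53181\right)} = \frac{1}{413719 + \left(-252577 + 53181\right)} = \frac{1}{413719 - 199396} = \frac{1}{214323}$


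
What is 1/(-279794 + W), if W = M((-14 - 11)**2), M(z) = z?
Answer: -1/279169 ≈ -3.5821e-6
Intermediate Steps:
W = 625 (W = (-14 - 11)**2 = (-25)**2 = 625)
1/(-279794 + W) = 1/(-279794 + 625) = 1/(-279169) = -1/279169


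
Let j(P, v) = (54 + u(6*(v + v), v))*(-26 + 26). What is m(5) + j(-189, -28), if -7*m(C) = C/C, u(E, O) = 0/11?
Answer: -⅐ ≈ -0.14286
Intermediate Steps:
u(E, O) = 0 (u(E, O) = 0*(1/11) = 0)
m(C) = -⅐ (m(C) = -C/(7*C) = -⅐*1 = -⅐)
j(P, v) = 0 (j(P, v) = (54 + 0)*(-26 + 26) = 54*0 = 0)
m(5) + j(-189, -28) = -⅐ + 0 = -⅐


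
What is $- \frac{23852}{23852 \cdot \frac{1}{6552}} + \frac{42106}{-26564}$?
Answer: $- \frac{87044717}{13282} \approx -6553.6$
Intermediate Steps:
$- \frac{23852}{23852 \cdot \frac{1}{6552}} + \frac{42106}{-26564} = - \frac{23852}{23852 \cdot \frac{1}{6552}} + 42106 \left(- \frac{1}{26564}\right) = - \frac{23852}{\frac{5963}{1638}} - \frac{21053}{13282} = \left(-23852\right) \frac{1638}{5963} - \frac{21053}{13282} = -6552 - \frac{21053}{13282} = - \frac{87044717}{13282}$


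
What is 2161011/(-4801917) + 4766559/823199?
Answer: 305937371006/57288888007 ≈ 5.3403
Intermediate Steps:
2161011/(-4801917) + 4766559/823199 = 2161011*(-1/4801917) + 4766559*(1/823199) = -31319/69593 + 4766559/823199 = 305937371006/57288888007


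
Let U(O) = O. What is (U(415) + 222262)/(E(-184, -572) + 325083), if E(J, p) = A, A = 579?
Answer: 222677/325662 ≈ 0.68377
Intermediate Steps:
E(J, p) = 579
(U(415) + 222262)/(E(-184, -572) + 325083) = (415 + 222262)/(579 + 325083) = 222677/325662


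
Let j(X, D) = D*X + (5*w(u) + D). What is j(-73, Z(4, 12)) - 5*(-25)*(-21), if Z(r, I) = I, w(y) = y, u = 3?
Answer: -3474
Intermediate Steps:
j(X, D) = 15 + D + D*X (j(X, D) = D*X + (5*3 + D) = D*X + (15 + D) = 15 + D + D*X)
j(-73, Z(4, 12)) - 5*(-25)*(-21) = (15 + 12 + 12*(-73)) - 5*(-25)*(-21) = (15 + 12 - 876) - (-125)*(-21) = -849 - 1*2625 = -849 - 2625 = -3474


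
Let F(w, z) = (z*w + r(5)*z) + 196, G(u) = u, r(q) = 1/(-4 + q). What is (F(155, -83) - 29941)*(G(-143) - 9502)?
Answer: 411773985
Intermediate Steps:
F(w, z) = 196 + z + w*z (F(w, z) = (z*w + z/(-4 + 5)) + 196 = (w*z + z/1) + 196 = (w*z + 1*z) + 196 = (w*z + z) + 196 = (z + w*z) + 196 = 196 + z + w*z)
(F(155, -83) - 29941)*(G(-143) - 9502) = ((196 - 83 + 155*(-83)) - 29941)*(-143 - 9502) = ((196 - 83 - 12865) - 29941)*(-9645) = (-12752 - 29941)*(-9645) = -42693*(-9645) = 411773985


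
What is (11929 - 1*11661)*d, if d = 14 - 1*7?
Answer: 1876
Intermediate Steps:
d = 7 (d = 14 - 7 = 7)
(11929 - 1*11661)*d = (11929 - 1*11661)*7 = (11929 - 11661)*7 = 268*7 = 1876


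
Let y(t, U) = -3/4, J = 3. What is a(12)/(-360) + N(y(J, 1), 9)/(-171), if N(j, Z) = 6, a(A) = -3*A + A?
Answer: 3/95 ≈ 0.031579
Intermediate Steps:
a(A) = -2*A
y(t, U) = -3/4 (y(t, U) = -3*1/4 = -3/4)
a(12)/(-360) + N(y(J, 1), 9)/(-171) = -2*12/(-360) + 6/(-171) = -24*(-1/360) + 6*(-1/171) = 1/15 - 2/57 = 3/95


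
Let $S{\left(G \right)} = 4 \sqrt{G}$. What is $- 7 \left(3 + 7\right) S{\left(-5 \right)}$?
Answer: $- 280 i \sqrt{5} \approx - 626.1 i$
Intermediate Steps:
$- 7 \left(3 + 7\right) S{\left(-5 \right)} = - 7 \left(3 + 7\right) 4 \sqrt{-5} = \left(-7\right) 10 \cdot 4 i \sqrt{5} = - 70 \cdot 4 i \sqrt{5} = - 280 i \sqrt{5}$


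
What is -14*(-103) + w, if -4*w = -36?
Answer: 1451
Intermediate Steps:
w = 9 (w = -¼*(-36) = 9)
-14*(-103) + w = -14*(-103) + 9 = 1442 + 9 = 1451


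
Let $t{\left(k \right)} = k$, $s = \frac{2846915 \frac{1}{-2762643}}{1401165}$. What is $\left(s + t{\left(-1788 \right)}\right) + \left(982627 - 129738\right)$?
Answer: $\frac{658908551738717336}{774183735819} \approx 8.511 \cdot 10^{5}$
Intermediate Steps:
$s = - \frac{569383}{774183735819}$ ($s = 2846915 \left(- \frac{1}{2762643}\right) \frac{1}{1401165} = \left(- \frac{2846915}{2762643}\right) \frac{1}{1401165} = - \frac{569383}{774183735819} \approx -7.3546 \cdot 10^{-7}$)
$\left(s + t{\left(-1788 \right)}\right) + \left(982627 - 129738\right) = \left(- \frac{569383}{774183735819} - 1788\right) + \left(982627 - 129738\right) = - \frac{1384240520213755}{774183735819} + 852889 = \frac{658908551738717336}{774183735819}$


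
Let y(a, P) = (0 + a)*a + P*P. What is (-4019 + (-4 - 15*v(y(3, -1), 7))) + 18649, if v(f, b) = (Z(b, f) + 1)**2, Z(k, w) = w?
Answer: 12811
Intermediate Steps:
y(a, P) = P**2 + a**2 (y(a, P) = a*a + P**2 = a**2 + P**2 = P**2 + a**2)
v(f, b) = (1 + f)**2 (v(f, b) = (f + 1)**2 = (1 + f)**2)
(-4019 + (-4 - 15*v(y(3, -1), 7))) + 18649 = (-4019 + (-4 - 15*(1 + ((-1)**2 + 3**2))**2)) + 18649 = (-4019 + (-4 - 15*(1 + (1 + 9))**2)) + 18649 = (-4019 + (-4 - 15*(1 + 10)**2)) + 18649 = (-4019 + (-4 - 15*11**2)) + 18649 = (-4019 + (-4 - 15*121)) + 18649 = (-4019 + (-4 - 1815)) + 18649 = (-4019 - 1819) + 18649 = -5838 + 18649 = 12811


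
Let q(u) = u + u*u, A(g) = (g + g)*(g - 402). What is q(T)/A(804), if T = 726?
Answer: 87967/107736 ≈ 0.81651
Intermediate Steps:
A(g) = 2*g*(-402 + g) (A(g) = (2*g)*(-402 + g) = 2*g*(-402 + g))
q(u) = u + u²
q(T)/A(804) = (726*(1 + 726))/((2*804*(-402 + 804))) = (726*727)/((2*804*402)) = 527802/646416 = 527802*(1/646416) = 87967/107736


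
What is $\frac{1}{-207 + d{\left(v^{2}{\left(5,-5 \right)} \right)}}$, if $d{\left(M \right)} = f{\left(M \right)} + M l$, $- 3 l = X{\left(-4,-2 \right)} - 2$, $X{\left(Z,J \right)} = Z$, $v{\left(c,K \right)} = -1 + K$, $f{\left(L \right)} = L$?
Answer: $- \frac{1}{99} \approx -0.010101$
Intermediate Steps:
$l = 2$ ($l = - \frac{-4 - 2}{3} = \left(- \frac{1}{3}\right) \left(-6\right) = 2$)
$d{\left(M \right)} = 3 M$ ($d{\left(M \right)} = M + M 2 = M + 2 M = 3 M$)
$\frac{1}{-207 + d{\left(v^{2}{\left(5,-5 \right)} \right)}} = \frac{1}{-207 + 3 \left(-1 - 5\right)^{2}} = \frac{1}{-207 + 3 \left(-6\right)^{2}} = \frac{1}{-207 + 3 \cdot 36} = \frac{1}{-207 + 108} = \frac{1}{-99} = - \frac{1}{99}$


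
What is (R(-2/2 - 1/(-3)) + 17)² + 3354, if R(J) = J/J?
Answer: 3678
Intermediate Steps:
R(J) = 1
(R(-2/2 - 1/(-3)) + 17)² + 3354 = (1 + 17)² + 3354 = 18² + 3354 = 324 + 3354 = 3678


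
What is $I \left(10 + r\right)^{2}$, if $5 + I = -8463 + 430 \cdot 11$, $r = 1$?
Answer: $-452298$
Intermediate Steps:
$I = -3738$ ($I = -5 + \left(-8463 + 430 \cdot 11\right) = -5 + \left(-8463 + 4730\right) = -5 - 3733 = -3738$)
$I \left(10 + r\right)^{2} = - 3738 \left(10 + 1\right)^{2} = - 3738 \cdot 11^{2} = \left(-3738\right) 121 = -452298$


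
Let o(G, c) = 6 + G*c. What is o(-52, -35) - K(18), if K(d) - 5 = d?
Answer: 1803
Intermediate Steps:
K(d) = 5 + d
o(-52, -35) - K(18) = (6 - 52*(-35)) - (5 + 18) = (6 + 1820) - 1*23 = 1826 - 23 = 1803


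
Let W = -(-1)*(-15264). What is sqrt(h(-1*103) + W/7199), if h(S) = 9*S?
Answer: 9*I*sqrt(594471823)/7199 ≈ 30.481*I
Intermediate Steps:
W = -15264 (W = -1*15264 = -15264)
sqrt(h(-1*103) + W/7199) = sqrt(9*(-1*103) - 15264/7199) = sqrt(9*(-103) - 15264*1/7199) = sqrt(-927 - 15264/7199) = sqrt(-6688737/7199) = 9*I*sqrt(594471823)/7199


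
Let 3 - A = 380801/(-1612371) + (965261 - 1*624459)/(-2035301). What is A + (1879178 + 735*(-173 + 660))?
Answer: 7341488924239837189/3281660308671 ≈ 2.2371e+6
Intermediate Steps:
A = 11169524843656/3281660308671 (A = 3 - (380801/(-1612371) + (965261 - 1*624459)/(-2035301)) = 3 - (380801*(-1/1612371) + (965261 - 624459)*(-1/2035301)) = 3 - (-380801/1612371 + 340802*(-1/2035301)) = 3 - (-380801/1612371 - 340802/2035301) = 3 - 1*(-1324543917643/3281660308671) = 3 + 1324543917643/3281660308671 = 11169524843656/3281660308671 ≈ 3.4036)
A + (1879178 + 735*(-173 + 660)) = 11169524843656/3281660308671 + (1879178 + 735*(-173 + 660)) = 11169524843656/3281660308671 + (1879178 + 735*487) = 11169524843656/3281660308671 + (1879178 + 357945) = 11169524843656/3281660308671 + 2237123 = 7341488924239837189/3281660308671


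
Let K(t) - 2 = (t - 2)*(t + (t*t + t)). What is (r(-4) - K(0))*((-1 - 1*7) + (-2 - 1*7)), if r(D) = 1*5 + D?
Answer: 17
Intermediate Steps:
K(t) = 2 + (-2 + t)*(t² + 2*t) (K(t) = 2 + (t - 2)*(t + (t*t + t)) = 2 + (-2 + t)*(t + (t² + t)) = 2 + (-2 + t)*(t + (t + t²)) = 2 + (-2 + t)*(t² + 2*t))
r(D) = 5 + D
(r(-4) - K(0))*((-1 - 1*7) + (-2 - 1*7)) = ((5 - 4) - (2 + 0³ - 4*0))*((-1 - 1*7) + (-2 - 1*7)) = (1 - (2 + 0 + 0))*((-1 - 7) + (-2 - 7)) = (1 - 1*2)*(-8 - 9) = (1 - 2)*(-17) = -1*(-17) = 17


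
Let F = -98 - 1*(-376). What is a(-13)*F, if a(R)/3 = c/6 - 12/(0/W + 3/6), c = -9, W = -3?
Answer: -21267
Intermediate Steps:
F = 278 (F = -98 + 376 = 278)
a(R) = -153/2 (a(R) = 3*(-9/6 - 12/(0/(-3) + 3/6)) = 3*(-9*⅙ - 12/(0*(-⅓) + 3*(⅙))) = 3*(-3/2 - 12/(0 + ½)) = 3*(-3/2 - 12/½) = 3*(-3/2 - 12*2) = 3*(-3/2 - 24) = 3*(-51/2) = -153/2)
a(-13)*F = -153/2*278 = -21267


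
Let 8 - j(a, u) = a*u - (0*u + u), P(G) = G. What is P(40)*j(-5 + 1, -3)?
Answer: -280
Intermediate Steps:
j(a, u) = 8 + u - a*u (j(a, u) = 8 - (a*u - (0*u + u)) = 8 - (a*u - (0 + u)) = 8 - (a*u - u) = 8 - (-u + a*u) = 8 + (u - a*u) = 8 + u - a*u)
P(40)*j(-5 + 1, -3) = 40*(8 - 3 - 1*(-5 + 1)*(-3)) = 40*(8 - 3 - 1*(-4)*(-3)) = 40*(8 - 3 - 12) = 40*(-7) = -280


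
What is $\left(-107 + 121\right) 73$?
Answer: $1022$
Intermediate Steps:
$\left(-107 + 121\right) 73 = 14 \cdot 73 = 1022$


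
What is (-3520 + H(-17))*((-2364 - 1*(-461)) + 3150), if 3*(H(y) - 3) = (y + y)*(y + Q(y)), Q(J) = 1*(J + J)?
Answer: -3664933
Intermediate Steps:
Q(J) = 2*J (Q(J) = 1*(2*J) = 2*J)
H(y) = 3 + 2*y² (H(y) = 3 + ((y + y)*(y + 2*y))/3 = 3 + ((2*y)*(3*y))/3 = 3 + (6*y²)/3 = 3 + 2*y²)
(-3520 + H(-17))*((-2364 - 1*(-461)) + 3150) = (-3520 + (3 + 2*(-17)²))*((-2364 - 1*(-461)) + 3150) = (-3520 + (3 + 2*289))*((-2364 + 461) + 3150) = (-3520 + (3 + 578))*(-1903 + 3150) = (-3520 + 581)*1247 = -2939*1247 = -3664933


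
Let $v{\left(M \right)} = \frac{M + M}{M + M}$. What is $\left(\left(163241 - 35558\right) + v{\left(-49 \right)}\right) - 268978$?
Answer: $-141294$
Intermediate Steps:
$v{\left(M \right)} = 1$ ($v{\left(M \right)} = \frac{2 M}{2 M} = 2 M \frac{1}{2 M} = 1$)
$\left(\left(163241 - 35558\right) + v{\left(-49 \right)}\right) - 268978 = \left(\left(163241 - 35558\right) + 1\right) - 268978 = \left(127683 + 1\right) - 268978 = 127684 - 268978 = -141294$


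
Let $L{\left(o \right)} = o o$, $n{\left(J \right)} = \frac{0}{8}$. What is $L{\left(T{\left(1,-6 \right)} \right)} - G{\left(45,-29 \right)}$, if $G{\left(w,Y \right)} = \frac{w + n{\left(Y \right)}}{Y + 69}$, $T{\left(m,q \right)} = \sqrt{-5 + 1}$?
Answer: $- \frac{41}{8} \approx -5.125$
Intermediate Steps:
$n{\left(J \right)} = 0$ ($n{\left(J \right)} = 0 \cdot \frac{1}{8} = 0$)
$T{\left(m,q \right)} = 2 i$ ($T{\left(m,q \right)} = \sqrt{-4} = 2 i$)
$L{\left(o \right)} = o^{2}$
$G{\left(w,Y \right)} = \frac{w}{69 + Y}$ ($G{\left(w,Y \right)} = \frac{w + 0}{Y + 69} = \frac{w}{69 + Y}$)
$L{\left(T{\left(1,-6 \right)} \right)} - G{\left(45,-29 \right)} = \left(2 i\right)^{2} - \frac{45}{69 - 29} = -4 - \frac{45}{40} = -4 - 45 \cdot \frac{1}{40} = -4 - \frac{9}{8} = - \frac{41}{8}$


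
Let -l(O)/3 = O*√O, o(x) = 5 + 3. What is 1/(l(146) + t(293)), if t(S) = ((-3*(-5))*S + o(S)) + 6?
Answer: -4409/8569943 - 438*√146/8569943 ≈ -0.0011320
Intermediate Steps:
o(x) = 8
t(S) = 14 + 15*S (t(S) = ((-3*(-5))*S + 8) + 6 = (15*S + 8) + 6 = (8 + 15*S) + 6 = 14 + 15*S)
l(O) = -3*O^(3/2) (l(O) = -3*O*√O = -3*O^(3/2))
1/(l(146) + t(293)) = 1/(-438*√146 + (14 + 15*293)) = 1/(-438*√146 + (14 + 4395)) = 1/(-438*√146 + 4409) = 1/(4409 - 438*√146)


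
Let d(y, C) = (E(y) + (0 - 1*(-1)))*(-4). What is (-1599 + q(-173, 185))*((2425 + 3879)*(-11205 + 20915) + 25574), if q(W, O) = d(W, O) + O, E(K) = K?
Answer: -44458362564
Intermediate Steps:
d(y, C) = -4 - 4*y (d(y, C) = (y + (0 - 1*(-1)))*(-4) = (y + (0 + 1))*(-4) = (y + 1)*(-4) = (1 + y)*(-4) = -4 - 4*y)
q(W, O) = -4 + O - 4*W (q(W, O) = (-4 - 4*W) + O = -4 + O - 4*W)
(-1599 + q(-173, 185))*((2425 + 3879)*(-11205 + 20915) + 25574) = (-1599 + (-4 + 185 - 4*(-173)))*((2425 + 3879)*(-11205 + 20915) + 25574) = (-1599 + (-4 + 185 + 692))*(6304*9710 + 25574) = (-1599 + 873)*(61211840 + 25574) = -726*61237414 = -44458362564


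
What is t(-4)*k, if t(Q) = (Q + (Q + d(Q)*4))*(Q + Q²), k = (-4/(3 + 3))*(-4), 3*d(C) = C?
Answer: -1280/3 ≈ -426.67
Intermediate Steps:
d(C) = C/3
k = 8/3 (k = (-4/6)*(-4) = ((⅙)*(-4))*(-4) = -⅔*(-4) = 8/3 ≈ 2.6667)
t(Q) = 10*Q*(Q + Q²)/3 (t(Q) = (Q + (Q + (Q/3)*4))*(Q + Q²) = (Q + (Q + 4*Q/3))*(Q + Q²) = (Q + 7*Q/3)*(Q + Q²) = (10*Q/3)*(Q + Q²) = 10*Q*(Q + Q²)/3)
t(-4)*k = ((10/3)*(-4)²*(1 - 4))*(8/3) = ((10/3)*16*(-3))*(8/3) = -160*8/3 = -1280/3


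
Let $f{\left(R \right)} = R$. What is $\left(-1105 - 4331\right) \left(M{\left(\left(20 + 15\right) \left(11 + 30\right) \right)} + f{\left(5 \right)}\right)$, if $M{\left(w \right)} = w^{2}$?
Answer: $-11193974280$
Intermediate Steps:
$\left(-1105 - 4331\right) \left(M{\left(\left(20 + 15\right) \left(11 + 30\right) \right)} + f{\left(5 \right)}\right) = \left(-1105 - 4331\right) \left(\left(\left(20 + 15\right) \left(11 + 30\right)\right)^{2} + 5\right) = - 5436 \left(\left(35 \cdot 41\right)^{2} + 5\right) = - 5436 \left(1435^{2} + 5\right) = - 5436 \left(2059225 + 5\right) = \left(-5436\right) 2059230 = -11193974280$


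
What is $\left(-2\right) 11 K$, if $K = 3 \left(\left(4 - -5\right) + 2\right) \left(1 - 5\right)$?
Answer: $2904$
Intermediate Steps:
$K = -132$ ($K = 3 \left(\left(4 + 5\right) + 2\right) \left(-4\right) = 3 \left(9 + 2\right) \left(-4\right) = 3 \cdot 11 \left(-4\right) = 33 \left(-4\right) = -132$)
$\left(-2\right) 11 K = \left(-2\right) 11 \left(-132\right) = \left(-22\right) \left(-132\right) = 2904$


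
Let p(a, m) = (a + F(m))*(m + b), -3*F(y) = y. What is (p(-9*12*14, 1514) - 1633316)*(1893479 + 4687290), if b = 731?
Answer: -121627075650262/3 ≈ -4.0542e+13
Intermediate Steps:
F(y) = -y/3
p(a, m) = (731 + m)*(a - m/3) (p(a, m) = (a - m/3)*(m + 731) = (a - m/3)*(731 + m) = (731 + m)*(a - m/3))
(p(-9*12*14, 1514) - 1633316)*(1893479 + 4687290) = ((731*(-9*12*14) - 731/3*1514 - ⅓*1514² + (-9*12*14)*1514) - 1633316)*(1893479 + 4687290) = ((731*(-108*14) - 1106734/3 - ⅓*2292196 - 108*14*1514) - 1633316)*6580769 = ((731*(-1512) - 1106734/3 - 2292196/3 - 1512*1514) - 1633316)*6580769 = ((-1105272 - 1106734/3 - 2292196/3 - 2289168) - 1633316)*6580769 = (-13582250/3 - 1633316)*6580769 = -18482198/3*6580769 = -121627075650262/3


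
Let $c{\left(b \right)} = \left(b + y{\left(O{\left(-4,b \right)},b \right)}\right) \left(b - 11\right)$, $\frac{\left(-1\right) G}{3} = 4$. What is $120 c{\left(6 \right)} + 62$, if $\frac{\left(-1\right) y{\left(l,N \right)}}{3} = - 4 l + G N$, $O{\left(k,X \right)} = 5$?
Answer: $-169138$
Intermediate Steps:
$G = -12$ ($G = \left(-3\right) 4 = -12$)
$y{\left(l,N \right)} = 12 l + 36 N$ ($y{\left(l,N \right)} = - 3 \left(- 4 l - 12 N\right) = - 3 \left(- 12 N - 4 l\right) = 12 l + 36 N$)
$c{\left(b \right)} = \left(-11 + b\right) \left(60 + 37 b\right)$ ($c{\left(b \right)} = \left(b + \left(12 \cdot 5 + 36 b\right)\right) \left(b - 11\right) = \left(b + \left(60 + 36 b\right)\right) \left(-11 + b\right) = \left(60 + 37 b\right) \left(-11 + b\right) = \left(-11 + b\right) \left(60 + 37 b\right)$)
$120 c{\left(6 \right)} + 62 = 120 \left(-660 - 2082 + 37 \cdot 6^{2}\right) + 62 = 120 \left(-660 - 2082 + 37 \cdot 36\right) + 62 = 120 \left(-660 - 2082 + 1332\right) + 62 = 120 \left(-1410\right) + 62 = -169200 + 62 = -169138$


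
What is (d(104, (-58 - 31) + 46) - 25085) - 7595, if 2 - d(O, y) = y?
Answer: -32635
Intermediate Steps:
d(O, y) = 2 - y
(d(104, (-58 - 31) + 46) - 25085) - 7595 = ((2 - ((-58 - 31) + 46)) - 25085) - 7595 = ((2 - (-89 + 46)) - 25085) - 7595 = ((2 - 1*(-43)) - 25085) - 7595 = ((2 + 43) - 25085) - 7595 = (45 - 25085) - 7595 = -25040 - 7595 = -32635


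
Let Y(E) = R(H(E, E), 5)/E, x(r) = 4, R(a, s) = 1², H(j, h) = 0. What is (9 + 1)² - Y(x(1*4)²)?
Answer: 1599/16 ≈ 99.938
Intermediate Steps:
R(a, s) = 1
Y(E) = 1/E
(9 + 1)² - Y(x(1*4)²) = (9 + 1)² - 1/(4²) = 10² - 1/16 = 100 - 1*1/16 = 100 - 1/16 = 1599/16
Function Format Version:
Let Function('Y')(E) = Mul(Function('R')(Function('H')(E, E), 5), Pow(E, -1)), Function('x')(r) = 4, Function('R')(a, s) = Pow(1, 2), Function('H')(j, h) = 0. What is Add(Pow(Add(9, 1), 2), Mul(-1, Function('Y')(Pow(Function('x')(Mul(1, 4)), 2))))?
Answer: Rational(1599, 16) ≈ 99.938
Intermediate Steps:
Function('R')(a, s) = 1
Function('Y')(E) = Pow(E, -1) (Function('Y')(E) = Mul(1, Pow(E, -1)) = Pow(E, -1))
Add(Pow(Add(9, 1), 2), Mul(-1, Function('Y')(Pow(Function('x')(Mul(1, 4)), 2)))) = Add(Pow(Add(9, 1), 2), Mul(-1, Pow(Pow(4, 2), -1))) = Add(Pow(10, 2), Mul(-1, Pow(16, -1))) = Add(100, Mul(-1, Rational(1, 16))) = Add(100, Rational(-1, 16)) = Rational(1599, 16)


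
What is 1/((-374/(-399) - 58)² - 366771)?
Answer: -159201/57871928147 ≈ -2.7509e-6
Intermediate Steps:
1/((-374/(-399) - 58)² - 366771) = 1/((-374*(-1/399) - 58)² - 366771) = 1/((374/399 - 58)² - 366771) = 1/((-22768/399)² - 366771) = 1/(518381824/159201 - 366771) = 1/(-57871928147/159201) = -159201/57871928147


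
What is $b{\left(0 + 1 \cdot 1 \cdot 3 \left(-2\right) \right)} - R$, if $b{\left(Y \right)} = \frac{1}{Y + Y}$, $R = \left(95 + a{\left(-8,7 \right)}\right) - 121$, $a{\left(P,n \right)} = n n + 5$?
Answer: $- \frac{337}{12} \approx -28.083$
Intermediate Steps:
$a{\left(P,n \right)} = 5 + n^{2}$ ($a{\left(P,n \right)} = n^{2} + 5 = 5 + n^{2}$)
$R = 28$ ($R = \left(95 + \left(5 + 7^{2}\right)\right) - 121 = \left(95 + \left(5 + 49\right)\right) - 121 = \left(95 + 54\right) - 121 = 149 - 121 = 28$)
$b{\left(Y \right)} = \frac{1}{2 Y}$
$b{\left(0 + 1 \cdot 1 \cdot 3 \left(-2\right) \right)} - R = \frac{1}{2 \left(0 + 1 \cdot 1 \cdot 3 \left(-2\right)\right)} - 28 = \frac{1}{2 \left(0 + 1 \cdot 3 \left(-2\right)\right)} - 28 = \frac{1}{2 \left(0 + 1 \left(-6\right)\right)} - 28 = \frac{1}{2 \left(0 - 6\right)} - 28 = \frac{1}{2 \left(-6\right)} - 28 = \frac{1}{2} \left(- \frac{1}{6}\right) - 28 = - \frac{1}{12} - 28 = - \frac{337}{12}$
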